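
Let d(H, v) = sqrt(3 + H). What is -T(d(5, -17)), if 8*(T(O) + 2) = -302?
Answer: 159/4 ≈ 39.750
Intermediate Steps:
T(O) = -159/4 (T(O) = -2 + (1/8)*(-302) = -2 - 151/4 = -159/4)
-T(d(5, -17)) = -1*(-159/4) = 159/4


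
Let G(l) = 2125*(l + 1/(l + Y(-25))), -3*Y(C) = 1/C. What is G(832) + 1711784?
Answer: 217142160759/62401 ≈ 3.4798e+6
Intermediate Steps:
Y(C) = -1/(3*C)
G(l) = 2125*l + 2125/(1/75 + l) (G(l) = 2125*(l + 1/(l - 1/3/(-25))) = 2125*(l + 1/(l - 1/3*(-1/25))) = 2125*(l + 1/(l + 1/75)) = 2125*(l + 1/(1/75 + l)) = 2125*l + 2125/(1/75 + l))
G(832) + 1711784 = 2125*(75 + 832 + 75*832**2)/(1 + 75*832) + 1711784 = 2125*(75 + 832 + 75*692224)/(1 + 62400) + 1711784 = 2125*(75 + 832 + 51916800)/62401 + 1711784 = 2125*(1/62401)*51917707 + 1711784 = 110325127375/62401 + 1711784 = 217142160759/62401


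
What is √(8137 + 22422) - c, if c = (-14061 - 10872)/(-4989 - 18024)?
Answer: -8311/7671 + √30559 ≈ 173.73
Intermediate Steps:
c = 8311/7671 (c = -24933/(-23013) = -24933*(-1/23013) = 8311/7671 ≈ 1.0834)
√(8137 + 22422) - c = √(8137 + 22422) - 1*8311/7671 = √30559 - 8311/7671 = -8311/7671 + √30559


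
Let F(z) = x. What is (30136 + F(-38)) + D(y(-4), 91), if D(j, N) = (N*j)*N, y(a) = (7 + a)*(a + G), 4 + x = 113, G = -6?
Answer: -218185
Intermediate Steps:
x = 109 (x = -4 + 113 = 109)
y(a) = (-6 + a)*(7 + a) (y(a) = (7 + a)*(a - 6) = (7 + a)*(-6 + a) = (-6 + a)*(7 + a))
D(j, N) = j*N²
F(z) = 109
(30136 + F(-38)) + D(y(-4), 91) = (30136 + 109) + (-42 - 4 + (-4)²)*91² = 30245 + (-42 - 4 + 16)*8281 = 30245 - 30*8281 = 30245 - 248430 = -218185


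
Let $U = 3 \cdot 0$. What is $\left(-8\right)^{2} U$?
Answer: $0$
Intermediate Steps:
$U = 0$
$\left(-8\right)^{2} U = \left(-8\right)^{2} \cdot 0 = 64 \cdot 0 = 0$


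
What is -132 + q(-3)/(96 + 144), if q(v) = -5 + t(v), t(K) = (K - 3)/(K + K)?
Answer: -7921/60 ≈ -132.02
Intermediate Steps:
t(K) = (-3 + K)/(2*K) (t(K) = (-3 + K)/((2*K)) = (-3 + K)*(1/(2*K)) = (-3 + K)/(2*K))
q(v) = -5 + (-3 + v)/(2*v)
-132 + q(-3)/(96 + 144) = -132 + ((3/2)*(-1 - 3*(-3))/(-3))/(96 + 144) = -132 + ((3/2)*(-⅓)*(-1 + 9))/240 = -132 + ((3/2)*(-⅓)*8)/240 = -132 + (1/240)*(-4) = -132 - 1/60 = -7921/60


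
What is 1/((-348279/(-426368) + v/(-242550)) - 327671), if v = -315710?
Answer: -10341555840/3388606035277367 ≈ -3.0519e-6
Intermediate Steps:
1/((-348279/(-426368) + v/(-242550)) - 327671) = 1/((-348279/(-426368) - 315710/(-242550)) - 327671) = 1/((-348279*(-1/426368) - 315710*(-1/242550)) - 327671) = 1/((348279/426368 + 31571/24255) - 327671) = 1/(21908371273/10341555840 - 327671) = 1/(-3388606035277367/10341555840) = -10341555840/3388606035277367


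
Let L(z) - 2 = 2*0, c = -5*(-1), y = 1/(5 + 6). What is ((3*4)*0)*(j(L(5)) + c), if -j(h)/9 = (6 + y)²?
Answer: 0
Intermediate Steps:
y = 1/11 ≈ 0.090909
c = 5
L(z) = 2 (L(z) = 2 + 2*0 = 2 + 0 = 2)
j(h) = -40401/121 (j(h) = -9*(6 + 1/11)² = -9*(67/11)² = -9*4489/121 = -40401/121)
((3*4)*0)*(j(L(5)) + c) = ((3*4)*0)*(-40401/121 + 5) = (12*0)*(-39796/121) = 0*(-39796/121) = 0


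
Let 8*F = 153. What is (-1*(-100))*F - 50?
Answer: 3725/2 ≈ 1862.5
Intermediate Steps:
F = 153/8 (F = (⅛)*153 = 153/8 ≈ 19.125)
(-1*(-100))*F - 50 = -1*(-100)*(153/8) - 50 = 100*(153/8) - 50 = 3825/2 - 50 = 3725/2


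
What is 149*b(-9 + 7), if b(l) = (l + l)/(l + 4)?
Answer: -298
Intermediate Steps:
b(l) = 2*l/(4 + l) (b(l) = (2*l)/(4 + l) = 2*l/(4 + l))
149*b(-9 + 7) = 149*(2*(-9 + 7)/(4 + (-9 + 7))) = 149*(2*(-2)/(4 - 2)) = 149*(2*(-2)/2) = 149*(2*(-2)*(1/2)) = 149*(-2) = -298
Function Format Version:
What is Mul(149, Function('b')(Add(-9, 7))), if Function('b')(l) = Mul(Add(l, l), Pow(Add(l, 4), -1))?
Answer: -298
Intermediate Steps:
Function('b')(l) = Mul(2, l, Pow(Add(4, l), -1)) (Function('b')(l) = Mul(Mul(2, l), Pow(Add(4, l), -1)) = Mul(2, l, Pow(Add(4, l), -1)))
Mul(149, Function('b')(Add(-9, 7))) = Mul(149, Mul(2, Add(-9, 7), Pow(Add(4, Add(-9, 7)), -1))) = Mul(149, Mul(2, -2, Pow(Add(4, -2), -1))) = Mul(149, Mul(2, -2, Pow(2, -1))) = Mul(149, Mul(2, -2, Rational(1, 2))) = Mul(149, -2) = -298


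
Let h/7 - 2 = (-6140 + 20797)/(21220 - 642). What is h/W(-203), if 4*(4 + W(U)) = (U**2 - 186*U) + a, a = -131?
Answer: 55813/57927070 ≈ 0.00096350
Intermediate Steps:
W(U) = -147/4 - 93*U/2 + U**2/4 (W(U) = -4 + ((U**2 - 186*U) - 131)/4 = -4 + (-131 + U**2 - 186*U)/4 = -4 + (-131/4 - 93*U/2 + U**2/4) = -147/4 - 93*U/2 + U**2/4)
h = 390691/20578 (h = 14 + 7*((-6140 + 20797)/(21220 - 642)) = 14 + 7*(14657/20578) = 14 + 102599/20578 = 390691/20578 ≈ 18.986)
h/W(-203) = 390691/(20578*(-147/4 - 93/2*(-203) + (1/4)*(-203)**2)) = 390691/(20578*(-147/4 + 18879/2 + (1/4)*41209)) = 390691/(20578*(-147/4 + 18879/2 + 41209/4)) = (390691/20578)/19705 = (390691/20578)*(1/19705) = 55813/57927070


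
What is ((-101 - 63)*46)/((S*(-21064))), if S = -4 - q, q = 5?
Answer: -943/23697 ≈ -0.039794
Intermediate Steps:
S = -9 (S = -4 - 1*5 = -4 - 5 = -9)
((-101 - 63)*46)/((S*(-21064))) = ((-101 - 63)*46)/((-9*(-21064))) = -164*46/189576 = -7544*1/189576 = -943/23697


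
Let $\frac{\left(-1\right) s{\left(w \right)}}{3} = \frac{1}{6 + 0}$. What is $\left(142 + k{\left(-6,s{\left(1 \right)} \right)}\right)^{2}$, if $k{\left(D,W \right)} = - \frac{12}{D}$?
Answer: $20736$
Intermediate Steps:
$s{\left(w \right)} = - \frac{1}{2}$ ($s{\left(w \right)} = - \frac{3}{6 + 0} = - \frac{3}{6} = \left(-3\right) \frac{1}{6} = - \frac{1}{2}$)
$\left(142 + k{\left(-6,s{\left(1 \right)} \right)}\right)^{2} = \left(142 - \frac{12}{-6}\right)^{2} = \left(142 - -2\right)^{2} = \left(142 + 2\right)^{2} = 144^{2} = 20736$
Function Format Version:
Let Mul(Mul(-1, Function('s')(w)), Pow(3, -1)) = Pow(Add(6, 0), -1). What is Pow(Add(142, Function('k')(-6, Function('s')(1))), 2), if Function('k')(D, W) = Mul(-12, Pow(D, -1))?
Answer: 20736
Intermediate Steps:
Function('s')(w) = Rational(-1, 2) (Function('s')(w) = Mul(-3, Pow(Add(6, 0), -1)) = Mul(-3, Pow(6, -1)) = Mul(-3, Rational(1, 6)) = Rational(-1, 2))
Pow(Add(142, Function('k')(-6, Function('s')(1))), 2) = Pow(Add(142, Mul(-12, Pow(-6, -1))), 2) = Pow(Add(142, Mul(-12, Rational(-1, 6))), 2) = Pow(Add(142, 2), 2) = Pow(144, 2) = 20736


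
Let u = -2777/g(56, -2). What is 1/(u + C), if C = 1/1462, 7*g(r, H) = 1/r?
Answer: -1462/1591509807 ≈ -9.1862e-7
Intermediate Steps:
g(r, H) = 1/(7*r)
u = -1088584 (u = -2777/((⅐)/56) = -2777/((⅐)*(1/56)) = -2777/1/392 = -2777*392 = -1088584)
C = 1/1462 ≈ 0.00068399
1/(u + C) = 1/(-1088584 + 1/1462) = 1/(-1591509807/1462) = -1462/1591509807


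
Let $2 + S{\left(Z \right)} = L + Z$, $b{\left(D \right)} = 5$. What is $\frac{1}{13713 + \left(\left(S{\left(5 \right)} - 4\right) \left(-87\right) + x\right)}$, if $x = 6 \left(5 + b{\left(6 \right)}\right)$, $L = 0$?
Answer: $\frac{1}{13860} \approx 7.215 \cdot 10^{-5}$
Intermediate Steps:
$S{\left(Z \right)} = -2 + Z$ ($S{\left(Z \right)} = -2 + \left(0 + Z\right) = -2 + Z$)
$x = 60$ ($x = 6 \left(5 + 5\right) = 6 \cdot 10 = 60$)
$\frac{1}{13713 + \left(\left(S{\left(5 \right)} - 4\right) \left(-87\right) + x\right)} = \frac{1}{13713 + \left(\left(\left(-2 + 5\right) - 4\right) \left(-87\right) + 60\right)} = \frac{1}{13713 + \left(\left(3 - 4\right) \left(-87\right) + 60\right)} = \frac{1}{13713 + \left(\left(-1\right) \left(-87\right) + 60\right)} = \frac{1}{13713 + \left(87 + 60\right)} = \frac{1}{13713 + 147} = \frac{1}{13860}$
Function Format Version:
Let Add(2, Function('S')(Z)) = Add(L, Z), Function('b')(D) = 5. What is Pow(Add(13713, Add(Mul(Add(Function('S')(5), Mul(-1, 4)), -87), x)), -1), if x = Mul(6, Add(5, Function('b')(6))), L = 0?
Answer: Rational(1, 13860) ≈ 7.2150e-5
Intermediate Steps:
Function('S')(Z) = Add(-2, Z) (Function('S')(Z) = Add(-2, Add(0, Z)) = Add(-2, Z))
x = 60 (x = Mul(6, Add(5, 5)) = Mul(6, 10) = 60)
Pow(Add(13713, Add(Mul(Add(Function('S')(5), Mul(-1, 4)), -87), x)), -1) = Pow(Add(13713, Add(Mul(Add(Add(-2, 5), Mul(-1, 4)), -87), 60)), -1) = Pow(Add(13713, Add(Mul(Add(3, -4), -87), 60)), -1) = Pow(Add(13713, Add(Mul(-1, -87), 60)), -1) = Pow(Add(13713, Add(87, 60)), -1) = Pow(Add(13713, 147), -1) = Pow(13860, -1) = Rational(1, 13860)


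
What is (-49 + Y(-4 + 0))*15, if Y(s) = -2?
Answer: -765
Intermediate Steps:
(-49 + Y(-4 + 0))*15 = (-49 - 2)*15 = -51*15 = -765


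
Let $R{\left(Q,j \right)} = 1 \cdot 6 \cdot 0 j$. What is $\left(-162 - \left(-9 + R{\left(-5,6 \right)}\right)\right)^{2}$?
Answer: $23409$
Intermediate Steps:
$R{\left(Q,j \right)} = 0$ ($R{\left(Q,j \right)} = 6 \cdot 0 j = 0 j = 0$)
$\left(-162 - \left(-9 + R{\left(-5,6 \right)}\right)\right)^{2} = \left(-162 + \left(\left(-1\right) 0 + 9\right)\right)^{2} = \left(-162 + \left(0 + 9\right)\right)^{2} = \left(-162 + 9\right)^{2} = \left(-153\right)^{2} = 23409$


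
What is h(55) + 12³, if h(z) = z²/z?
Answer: 1783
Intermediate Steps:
h(z) = z
h(55) + 12³ = 55 + 12³ = 55 + 1728 = 1783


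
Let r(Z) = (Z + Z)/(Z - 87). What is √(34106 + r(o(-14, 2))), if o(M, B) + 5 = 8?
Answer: √6684762/14 ≈ 184.68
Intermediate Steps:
o(M, B) = 3 (o(M, B) = -5 + 8 = 3)
r(Z) = 2*Z/(-87 + Z) (r(Z) = (2*Z)/(-87 + Z) = 2*Z/(-87 + Z))
√(34106 + r(o(-14, 2))) = √(34106 + 2*3/(-87 + 3)) = √(34106 + 2*3/(-84)) = √(34106 + 2*3*(-1/84)) = √(34106 - 1/14) = √(477483/14) = √6684762/14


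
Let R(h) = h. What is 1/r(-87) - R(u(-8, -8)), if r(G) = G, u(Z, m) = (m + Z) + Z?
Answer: 2087/87 ≈ 23.988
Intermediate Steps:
u(Z, m) = m + 2*Z (u(Z, m) = (Z + m) + Z = m + 2*Z)
1/r(-87) - R(u(-8, -8)) = 1/(-87) - (-8 + 2*(-8)) = -1/87 - (-8 - 16) = -1/87 - 1*(-24) = -1/87 + 24 = 2087/87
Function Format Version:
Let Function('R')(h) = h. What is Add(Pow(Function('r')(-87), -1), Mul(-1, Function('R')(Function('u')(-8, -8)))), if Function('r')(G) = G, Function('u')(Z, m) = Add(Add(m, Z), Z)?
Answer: Rational(2087, 87) ≈ 23.988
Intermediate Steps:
Function('u')(Z, m) = Add(m, Mul(2, Z)) (Function('u')(Z, m) = Add(Add(Z, m), Z) = Add(m, Mul(2, Z)))
Add(Pow(Function('r')(-87), -1), Mul(-1, Function('R')(Function('u')(-8, -8)))) = Add(Pow(-87, -1), Mul(-1, Add(-8, Mul(2, -8)))) = Add(Rational(-1, 87), Mul(-1, Add(-8, -16))) = Add(Rational(-1, 87), Mul(-1, -24)) = Add(Rational(-1, 87), 24) = Rational(2087, 87)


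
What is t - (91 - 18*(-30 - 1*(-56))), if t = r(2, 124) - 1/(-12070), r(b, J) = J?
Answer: 6047071/12070 ≈ 501.00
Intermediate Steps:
t = 1496681/12070 (t = 124 - 1/(-12070) = 124 - 1*(-1/12070) = 124 + 1/12070 = 1496681/12070 ≈ 124.00)
t - (91 - 18*(-30 - 1*(-56))) = 1496681/12070 - (91 - 18*(-30 - 1*(-56))) = 1496681/12070 - (91 - 18*(-30 + 56)) = 1496681/12070 - (91 - 18*26) = 1496681/12070 - (91 - 468) = 1496681/12070 - 1*(-377) = 1496681/12070 + 377 = 6047071/12070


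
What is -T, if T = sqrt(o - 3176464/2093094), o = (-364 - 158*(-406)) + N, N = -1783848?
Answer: -2*I*sqrt(52331111965522230)/348849 ≈ -1311.5*I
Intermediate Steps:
o = -1720064 (o = (-364 - 158*(-406)) - 1783848 = (-364 + 64148) - 1783848 = 63784 - 1783848 = -1720064)
T = 2*I*sqrt(52331111965522230)/348849 (T = sqrt(-1720064 - 3176464/2093094) = sqrt(-1720064 - 3176464*1/2093094) = sqrt(-1720064 - 1588232/1046547) = sqrt(-1800129407240/1046547) = 2*I*sqrt(52331111965522230)/348849 ≈ 1311.5*I)
-T = -2*I*sqrt(52331111965522230)/348849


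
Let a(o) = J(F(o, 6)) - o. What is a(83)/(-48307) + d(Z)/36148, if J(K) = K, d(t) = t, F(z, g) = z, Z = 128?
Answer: 32/9037 ≈ 0.0035410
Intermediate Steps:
a(o) = 0 (a(o) = o - o = 0)
a(83)/(-48307) + d(Z)/36148 = 0/(-48307) + 128/36148 = 0*(-1/48307) + 128*(1/36148) = 0 + 32/9037 = 32/9037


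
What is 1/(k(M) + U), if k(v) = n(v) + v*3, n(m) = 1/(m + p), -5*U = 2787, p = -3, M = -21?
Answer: -120/74453 ≈ -0.0016118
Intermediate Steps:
U = -2787/5 (U = -⅕*2787 = -2787/5 ≈ -557.40)
n(m) = 1/(-3 + m) (n(m) = 1/(m - 3) = 1/(-3 + m))
k(v) = 1/(-3 + v) + 3*v (k(v) = 1/(-3 + v) + v*3 = 1/(-3 + v) + 3*v)
1/(k(M) + U) = 1/((1 + 3*(-21)*(-3 - 21))/(-3 - 21) - 2787/5) = 1/((1 + 3*(-21)*(-24))/(-24) - 2787/5) = 1/(-(1 + 1512)/24 - 2787/5) = 1/(-1/24*1513 - 2787/5) = 1/(-1513/24 - 2787/5) = 1/(-74453/120) = -120/74453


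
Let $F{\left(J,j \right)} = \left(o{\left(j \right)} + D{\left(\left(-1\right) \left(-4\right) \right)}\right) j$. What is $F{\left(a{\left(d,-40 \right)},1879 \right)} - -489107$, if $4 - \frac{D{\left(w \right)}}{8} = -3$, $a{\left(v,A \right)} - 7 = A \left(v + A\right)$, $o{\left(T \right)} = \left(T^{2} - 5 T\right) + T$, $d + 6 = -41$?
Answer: $6620546206$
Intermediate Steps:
$d = -47$ ($d = -6 - 41 = -47$)
$o{\left(T \right)} = T^{2} - 4 T$
$a{\left(v,A \right)} = 7 + A \left(A + v\right)$ ($a{\left(v,A \right)} = 7 + A \left(v + A\right) = 7 + A \left(A + v\right)$)
$D{\left(w \right)} = 56$ ($D{\left(w \right)} = 32 - -24 = 32 + 24 = 56$)
$F{\left(J,j \right)} = j \left(56 + j \left(-4 + j\right)\right)$ ($F{\left(J,j \right)} = \left(j \left(-4 + j\right) + 56\right) j = \left(56 + j \left(-4 + j\right)\right) j = j \left(56 + j \left(-4 + j\right)\right)$)
$F{\left(a{\left(d,-40 \right)},1879 \right)} - -489107 = 1879 \left(56 + 1879 \left(-4 + 1879\right)\right) - -489107 = 1879 \left(56 + 1879 \cdot 1875\right) + 489107 = 1879 \left(56 + 3523125\right) + 489107 = 1879 \cdot 3523181 + 489107 = 6620057099 + 489107 = 6620546206$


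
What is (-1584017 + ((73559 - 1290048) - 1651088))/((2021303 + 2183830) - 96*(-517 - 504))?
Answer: -4451594/4303149 ≈ -1.0345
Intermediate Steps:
(-1584017 + ((73559 - 1290048) - 1651088))/((2021303 + 2183830) - 96*(-517 - 504)) = (-1584017 + (-1216489 - 1651088))/(4205133 - 96*(-1021)) = (-1584017 - 2867577)/(4205133 + 98016) = -4451594/4303149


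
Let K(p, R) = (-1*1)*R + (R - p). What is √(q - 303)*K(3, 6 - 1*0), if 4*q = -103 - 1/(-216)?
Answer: -I*√1704234/24 ≈ -54.394*I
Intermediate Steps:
q = -22247/864 (q = (-103 - 1/(-216))/4 = (-103 - 1*(-1/216))/4 = (-103 + 1/216)/4 = (¼)*(-22247/216) = -22247/864 ≈ -25.749)
K(p, R) = -p (K(p, R) = -R + (R - p) = -p)
√(q - 303)*K(3, 6 - 1*0) = √(-22247/864 - 303)*(-1*3) = √(-284039/864)*(-3) = (I*√1704234/72)*(-3) = -I*√1704234/24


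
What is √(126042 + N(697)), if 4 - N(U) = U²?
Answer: I*√359763 ≈ 599.8*I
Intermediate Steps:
N(U) = 4 - U²
√(126042 + N(697)) = √(126042 + (4 - 1*697²)) = √(126042 + (4 - 1*485809)) = √(126042 + (4 - 485809)) = √(126042 - 485805) = √(-359763) = I*√359763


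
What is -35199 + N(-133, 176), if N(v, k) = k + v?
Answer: -35156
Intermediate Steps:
-35199 + N(-133, 176) = -35199 + (176 - 133) = -35199 + 43 = -35156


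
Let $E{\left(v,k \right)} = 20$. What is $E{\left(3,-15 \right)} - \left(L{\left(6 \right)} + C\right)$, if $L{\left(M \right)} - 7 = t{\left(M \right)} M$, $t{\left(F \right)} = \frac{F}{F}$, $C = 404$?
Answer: $-397$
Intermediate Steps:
$t{\left(F \right)} = 1$
$L{\left(M \right)} = 7 + M$ ($L{\left(M \right)} = 7 + 1 M = 7 + M$)
$E{\left(3,-15 \right)} - \left(L{\left(6 \right)} + C\right) = 20 - \left(\left(7 + 6\right) + 404\right) = 20 - \left(13 + 404\right) = 20 - 417 = -397$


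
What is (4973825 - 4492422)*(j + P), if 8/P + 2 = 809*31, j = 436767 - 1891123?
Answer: -1350553357395524/1929 ≈ -7.0013e+11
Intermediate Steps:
j = -1454356
P = 8/25077 (P = 8/(-2 + 809*31) = 8/(-2 + 25079) = 8/25077 ≈ 0.00031902)
(4973825 - 4492422)*(j + P) = (4973825 - 4492422)*(-1454356 + 8/25077) = 481403*(-36470885404/25077) = -1350553357395524/1929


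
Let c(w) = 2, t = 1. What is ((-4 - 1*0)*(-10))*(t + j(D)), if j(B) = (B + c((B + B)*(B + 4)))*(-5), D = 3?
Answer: -960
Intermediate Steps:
j(B) = -10 - 5*B (j(B) = (B + 2)*(-5) = (2 + B)*(-5) = -10 - 5*B)
((-4 - 1*0)*(-10))*(t + j(D)) = ((-4 - 1*0)*(-10))*(1 + (-10 - 5*3)) = ((-4 + 0)*(-10))*(1 + (-10 - 15)) = (-4*(-10))*(1 - 25) = 40*(-24) = -960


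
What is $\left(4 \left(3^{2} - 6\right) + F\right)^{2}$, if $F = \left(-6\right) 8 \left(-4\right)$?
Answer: $41616$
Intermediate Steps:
$F = 192$ ($F = \left(-48\right) \left(-4\right) = 192$)
$\left(4 \left(3^{2} - 6\right) + F\right)^{2} = \left(4 \left(3^{2} - 6\right) + 192\right)^{2} = \left(4 \left(9 - 6\right) + 192\right)^{2} = \left(4 \cdot 3 + 192\right)^{2} = \left(12 + 192\right)^{2} = 204^{2} = 41616$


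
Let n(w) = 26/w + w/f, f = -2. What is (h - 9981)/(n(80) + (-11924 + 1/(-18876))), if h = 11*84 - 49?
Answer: 1718848560/2258263303 ≈ 0.76114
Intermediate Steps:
n(w) = 26/w - w/2 (n(w) = 26/w + w/(-2) = 26/w + w*(-½) = 26/w - w/2)
h = 875 (h = 924 - 49 = 875)
(h - 9981)/(n(80) + (-11924 + 1/(-18876))) = (875 - 9981)/((26/80 - ½*80) + (-11924 + 1/(-18876))) = -9106/((26*(1/80) - 40) + (-11924 - 1/18876)) = -9106/((13/40 - 40) - 225077425/18876) = -9106/(-1587/40 - 225077425/18876) = -9106/(-2258263303/188760) = -9106*(-188760/2258263303) = 1718848560/2258263303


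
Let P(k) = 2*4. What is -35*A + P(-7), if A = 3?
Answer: -97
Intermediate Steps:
P(k) = 8
-35*A + P(-7) = -35*3 + 8 = -105 + 8 = -97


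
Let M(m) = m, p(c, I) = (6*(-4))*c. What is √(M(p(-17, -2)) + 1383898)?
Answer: √1384306 ≈ 1176.6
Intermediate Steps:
p(c, I) = -24*c
√(M(p(-17, -2)) + 1383898) = √(-24*(-17) + 1383898) = √(408 + 1383898) = √1384306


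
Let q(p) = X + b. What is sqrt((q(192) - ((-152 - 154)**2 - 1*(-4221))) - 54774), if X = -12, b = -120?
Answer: I*sqrt(152763) ≈ 390.85*I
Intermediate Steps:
q(p) = -132 (q(p) = -12 - 120 = -132)
sqrt((q(192) - ((-152 - 154)**2 - 1*(-4221))) - 54774) = sqrt((-132 - ((-152 - 154)**2 - 1*(-4221))) - 54774) = sqrt((-132 - ((-306)**2 + 4221)) - 54774) = sqrt((-132 - (93636 + 4221)) - 54774) = sqrt((-132 - 1*97857) - 54774) = sqrt((-132 - 97857) - 54774) = sqrt(-97989 - 54774) = sqrt(-152763) = I*sqrt(152763)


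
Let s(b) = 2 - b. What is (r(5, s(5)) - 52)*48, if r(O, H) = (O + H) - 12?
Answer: -2976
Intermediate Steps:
r(O, H) = -12 + H + O (r(O, H) = (H + O) - 12 = -12 + H + O)
(r(5, s(5)) - 52)*48 = ((-12 + (2 - 1*5) + 5) - 52)*48 = ((-12 + (2 - 5) + 5) - 52)*48 = ((-12 - 3 + 5) - 52)*48 = (-10 - 52)*48 = -62*48 = -2976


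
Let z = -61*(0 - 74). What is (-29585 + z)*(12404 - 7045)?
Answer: -134355489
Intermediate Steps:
z = 4514 (z = -61*(-74) = 4514)
(-29585 + z)*(12404 - 7045) = (-29585 + 4514)*(12404 - 7045) = -25071*5359 = -134355489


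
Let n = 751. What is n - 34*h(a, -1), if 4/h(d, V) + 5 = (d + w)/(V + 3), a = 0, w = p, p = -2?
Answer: 2321/3 ≈ 773.67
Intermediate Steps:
w = -2
h(d, V) = 4/(-5 + (-2 + d)/(3 + V)) (h(d, V) = 4/(-5 + (d - 2)/(V + 3)) = 4/(-5 + (-2 + d)/(3 + V)))
n - 34*h(a, -1) = 751 - 34*4*(3 - 1)/(-17 + 0 - 5*(-1)) = 751 - 34*4*2/(-17 + 0 + 5) = 751 - 34*4*2/(-12) = 751 - 34*4*(-1/12)*2 = 751 - 34*(-2)/3 = 751 - 1*(-68/3) = 751 + 68/3 = 2321/3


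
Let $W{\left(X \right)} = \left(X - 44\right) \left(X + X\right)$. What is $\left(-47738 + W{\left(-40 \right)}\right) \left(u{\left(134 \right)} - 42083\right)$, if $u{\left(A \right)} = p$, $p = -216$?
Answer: $1735020382$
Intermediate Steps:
$u{\left(A \right)} = -216$
$W{\left(X \right)} = 2 X \left(-44 + X\right)$ ($W{\left(X \right)} = \left(-44 + X\right) 2 X = 2 X \left(-44 + X\right)$)
$\left(-47738 + W{\left(-40 \right)}\right) \left(u{\left(134 \right)} - 42083\right) = \left(-47738 + 2 \left(-40\right) \left(-44 - 40\right)\right) \left(-216 - 42083\right) = \left(-47738 + 2 \left(-40\right) \left(-84\right)\right) \left(-42299\right) = \left(-47738 + 6720\right) \left(-42299\right) = \left(-41018\right) \left(-42299\right) = 1735020382$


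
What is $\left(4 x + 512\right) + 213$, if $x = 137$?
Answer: $1273$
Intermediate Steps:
$\left(4 x + 512\right) + 213 = \left(4 \cdot 137 + 512\right) + 213 = \left(548 + 512\right) + 213 = 1060 + 213 = 1273$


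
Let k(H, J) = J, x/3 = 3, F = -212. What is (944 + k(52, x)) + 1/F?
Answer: 202035/212 ≈ 953.00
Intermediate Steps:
x = 9 (x = 3*3 = 9)
(944 + k(52, x)) + 1/F = (944 + 9) + 1/(-212) = 953 - 1/212 = 202035/212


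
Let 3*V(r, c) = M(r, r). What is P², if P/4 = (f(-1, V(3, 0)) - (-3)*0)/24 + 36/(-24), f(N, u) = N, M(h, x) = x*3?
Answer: 1369/36 ≈ 38.028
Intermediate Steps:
M(h, x) = 3*x
V(r, c) = r (V(r, c) = (3*r)/3 = r)
P = -37/6 (P = 4*((-1 - (-3)*0)/24 + 36/(-24)) = 4*((-1 - 1*0)*(1/24) + 36*(-1/24)) = 4*((-1 + 0)*(1/24) - 3/2) = 4*(-1*1/24 - 3/2) = 4*(-1/24 - 3/2) = 4*(-37/24) = -37/6 ≈ -6.1667)
P² = (-37/6)² = 1369/36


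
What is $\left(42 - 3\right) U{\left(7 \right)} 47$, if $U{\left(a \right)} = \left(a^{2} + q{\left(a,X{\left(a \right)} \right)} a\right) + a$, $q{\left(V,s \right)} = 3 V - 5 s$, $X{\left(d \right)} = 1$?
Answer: $307944$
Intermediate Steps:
$q{\left(V,s \right)} = - 5 s + 3 V$
$U{\left(a \right)} = a + a^{2} + a \left(-5 + 3 a\right)$ ($U{\left(a \right)} = \left(a^{2} + \left(\left(-5\right) 1 + 3 a\right) a\right) + a = \left(a^{2} + \left(-5 + 3 a\right) a\right) + a = \left(a^{2} + a \left(-5 + 3 a\right)\right) + a = a + a^{2} + a \left(-5 + 3 a\right)$)
$\left(42 - 3\right) U{\left(7 \right)} 47 = \left(42 - 3\right) 4 \cdot 7 \left(-1 + 7\right) 47 = 39 \cdot 4 \cdot 7 \cdot 6 \cdot 47 = 39 \cdot 168 \cdot 47 = 6552 \cdot 47 = 307944$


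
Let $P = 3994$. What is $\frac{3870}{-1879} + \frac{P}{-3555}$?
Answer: $- \frac{21262576}{6679845} \approx -3.1831$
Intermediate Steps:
$\frac{3870}{-1879} + \frac{P}{-3555} = \frac{3870}{-1879} + \frac{3994}{-3555} = 3870 \left(- \frac{1}{1879}\right) + 3994 \left(- \frac{1}{3555}\right) = - \frac{3870}{1879} - \frac{3994}{3555} = - \frac{21262576}{6679845}$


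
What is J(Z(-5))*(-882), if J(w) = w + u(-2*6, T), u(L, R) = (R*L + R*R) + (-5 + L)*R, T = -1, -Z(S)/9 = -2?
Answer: -42336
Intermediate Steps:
Z(S) = 18 (Z(S) = -9*(-2) = 18)
u(L, R) = R**2 + L*R + R*(-5 + L) (u(L, R) = (L*R + R**2) + R*(-5 + L) = (R**2 + L*R) + R*(-5 + L) = R**2 + L*R + R*(-5 + L))
J(w) = 30 + w (J(w) = w - (-5 - 1 + 2*(-2*6)) = w - (-5 - 1 + 2*(-12)) = w - (-5 - 1 - 24) = w - 1*(-30) = w + 30 = 30 + w)
J(Z(-5))*(-882) = (30 + 18)*(-882) = 48*(-882) = -42336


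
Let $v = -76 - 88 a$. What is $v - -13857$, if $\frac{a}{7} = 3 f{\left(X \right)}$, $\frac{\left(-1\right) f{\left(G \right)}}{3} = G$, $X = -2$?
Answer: $2693$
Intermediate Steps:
$f{\left(G \right)} = - 3 G$
$a = 126$ ($a = 7 \cdot 3 \left(\left(-3\right) \left(-2\right)\right) = 7 \cdot 3 \cdot 6 = 7 \cdot 18 = 126$)
$v = -11164$ ($v = -76 - 11088 = -11164$)
$v - -13857 = -11164 - -13857 = -11164 + 13857 = 2693$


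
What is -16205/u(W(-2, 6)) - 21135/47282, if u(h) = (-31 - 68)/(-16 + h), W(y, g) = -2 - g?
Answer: -6130335935/1560306 ≈ -3928.9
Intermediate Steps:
u(h) = -99/(-16 + h)
-16205/u(W(-2, 6)) - 21135/47282 = -16205/((-99/(-16 + (-2 - 1*6)))) - 21135/47282 = -16205/((-99/(-16 + (-2 - 6)))) - 21135*1/47282 = -16205/((-99/(-16 - 8))) - 21135/47282 = -16205/((-99/(-24))) - 21135/47282 = -16205/((-99*(-1/24))) - 21135/47282 = -16205/33/8 - 21135/47282 = -16205*8/33 - 21135/47282 = -129640/33 - 21135/47282 = -6130335935/1560306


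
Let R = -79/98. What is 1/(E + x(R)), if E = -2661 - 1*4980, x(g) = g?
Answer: -98/748897 ≈ -0.00013086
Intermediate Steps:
R = -79/98 (R = -79*1/98 = -79/98 ≈ -0.80612)
E = -7641 (E = -2661 - 4980 = -7641)
1/(E + x(R)) = 1/(-7641 - 79/98) = 1/(-748897/98) = -98/748897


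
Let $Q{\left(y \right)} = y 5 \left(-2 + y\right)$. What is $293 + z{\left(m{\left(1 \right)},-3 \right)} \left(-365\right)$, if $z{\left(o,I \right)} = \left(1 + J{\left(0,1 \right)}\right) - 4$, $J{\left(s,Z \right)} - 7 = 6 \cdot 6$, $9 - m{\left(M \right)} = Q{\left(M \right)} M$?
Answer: $-14307$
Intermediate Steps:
$Q{\left(y \right)} = 5 y \left(-2 + y\right)$
$m{\left(M \right)} = 9 - 5 M^{2} \left(-2 + M\right)$ ($m{\left(M \right)} = 9 - 5 M \left(-2 + M\right) M = 9 - 5 M^{2} \left(-2 + M\right)$)
$J{\left(s,Z \right)} = 43$ ($J{\left(s,Z \right)} = 7 + 6 \cdot 6 = 7 + 36 = 43$)
$z{\left(o,I \right)} = 40$ ($z{\left(o,I \right)} = \left(1 + 43\right) - 4 = 44 - 4 = 40$)
$293 + z{\left(m{\left(1 \right)},-3 \right)} \left(-365\right) = 293 + 40 \left(-365\right) = 293 - 14600 = -14307$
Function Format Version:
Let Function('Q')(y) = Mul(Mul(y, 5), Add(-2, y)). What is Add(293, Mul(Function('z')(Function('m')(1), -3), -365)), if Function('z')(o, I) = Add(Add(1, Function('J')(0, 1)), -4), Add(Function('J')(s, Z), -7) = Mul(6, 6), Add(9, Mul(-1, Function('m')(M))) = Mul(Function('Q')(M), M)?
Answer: -14307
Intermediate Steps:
Function('Q')(y) = Mul(5, y, Add(-2, y)) (Function('Q')(y) = Mul(Mul(5, y), Add(-2, y)) = Mul(5, y, Add(-2, y)))
Function('m')(M) = Add(9, Mul(-5, Pow(M, 2), Add(-2, M))) (Function('m')(M) = Add(9, Mul(-1, Mul(Mul(5, M, Add(-2, M)), M))) = Add(9, Mul(-1, Mul(5, Pow(M, 2), Add(-2, M)))) = Add(9, Mul(-5, Pow(M, 2), Add(-2, M))))
Function('J')(s, Z) = 43 (Function('J')(s, Z) = Add(7, Mul(6, 6)) = Add(7, 36) = 43)
Function('z')(o, I) = 40 (Function('z')(o, I) = Add(Add(1, 43), -4) = Add(44, -4) = 40)
Add(293, Mul(Function('z')(Function('m')(1), -3), -365)) = Add(293, Mul(40, -365)) = Add(293, -14600) = -14307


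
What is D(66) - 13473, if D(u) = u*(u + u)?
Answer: -4761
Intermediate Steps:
D(u) = 2*u² (D(u) = u*(2*u) = 2*u²)
D(66) - 13473 = 2*66² - 13473 = 2*4356 - 13473 = 8712 - 13473 = -4761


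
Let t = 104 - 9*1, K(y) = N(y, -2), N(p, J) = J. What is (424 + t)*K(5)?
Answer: -1038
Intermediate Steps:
K(y) = -2
t = 95 (t = 104 - 9 = 95)
(424 + t)*K(5) = (424 + 95)*(-2) = 519*(-2) = -1038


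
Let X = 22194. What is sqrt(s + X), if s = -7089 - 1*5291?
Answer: sqrt(9814) ≈ 99.066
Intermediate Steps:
s = -12380 (s = -7089 - 5291 = -12380)
sqrt(s + X) = sqrt(-12380 + 22194) = sqrt(9814)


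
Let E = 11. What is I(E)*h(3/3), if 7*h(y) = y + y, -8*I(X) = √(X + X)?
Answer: -√22/28 ≈ -0.16751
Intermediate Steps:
I(X) = -√2*√X/8 (I(X) = -√(X + X)/8 = -√2*√X/8)
h(y) = 2*y/7 (h(y) = (y + y)/7 = (2*y)/7 = 2*y/7)
I(E)*h(3/3) = (-√2*√11/8)*(2*(3/3)/7) = (-√22/8)*(2*(3*(⅓))/7) = (-√22/8)*((2/7)*1) = -√22/8*(2/7) = -√22/28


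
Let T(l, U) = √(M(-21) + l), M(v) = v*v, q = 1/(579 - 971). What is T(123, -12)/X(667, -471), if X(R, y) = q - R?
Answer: -784*√141/261465 ≈ -0.035605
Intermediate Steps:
q = -1/392 (q = 1/(-392) = -1/392 ≈ -0.0025510)
X(R, y) = -1/392 - R
M(v) = v²
T(l, U) = √(441 + l) (T(l, U) = √((-21)² + l) = √(441 + l))
T(123, -12)/X(667, -471) = √(441 + 123)/(-1/392 - 1*667) = √564/(-1/392 - 667) = (2*√141)/(-261465/392) = (2*√141)*(-392/261465) = -784*√141/261465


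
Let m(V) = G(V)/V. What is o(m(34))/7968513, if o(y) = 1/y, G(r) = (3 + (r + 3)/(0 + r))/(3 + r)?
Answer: 42772/1107623307 ≈ 3.8616e-5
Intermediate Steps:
G(r) = (3 + (3 + r)/r)/(3 + r)
m(V) = (3 + 4*V)/(V²*(3 + V)) (m(V) = ((3 + 4*V)/(V*(3 + V)))/V = (3 + 4*V)/(V²*(3 + V)))
o(m(34))/7968513 = 1/(((3 + 4*34)/(34²*(3 + 34)))*7968513) = (1/7968513)/((1/1156)*(3 + 136)/37) = (1/7968513)/((1/1156)*(1/37)*139) = (1/7968513)/(139/42772) = (42772/139)*(1/7968513) = 42772/1107623307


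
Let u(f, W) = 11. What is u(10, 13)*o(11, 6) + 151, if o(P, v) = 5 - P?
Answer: 85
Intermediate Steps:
u(10, 13)*o(11, 6) + 151 = 11*(5 - 1*11) + 151 = 11*(5 - 11) + 151 = 11*(-6) + 151 = -66 + 151 = 85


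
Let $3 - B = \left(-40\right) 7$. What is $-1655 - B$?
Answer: $-1938$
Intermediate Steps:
$B = 283$ ($B = 3 - \left(-40\right) 7 = 3 - -280 = 3 + 280 = 283$)
$-1655 - B = -1655 - 283 = -1938$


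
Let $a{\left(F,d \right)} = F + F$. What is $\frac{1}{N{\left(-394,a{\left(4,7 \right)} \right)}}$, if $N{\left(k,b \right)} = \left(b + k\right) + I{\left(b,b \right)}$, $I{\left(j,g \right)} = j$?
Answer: $- \frac{1}{378} \approx -0.0026455$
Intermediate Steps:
$a{\left(F,d \right)} = 2 F$
$N{\left(k,b \right)} = k + 2 b$ ($N{\left(k,b \right)} = \left(b + k\right) + b = k + 2 b$)
$\frac{1}{N{\left(-394,a{\left(4,7 \right)} \right)}} = \frac{1}{-394 + 2 \cdot 2 \cdot 4} = \frac{1}{-394 + 2 \cdot 8} = \frac{1}{-394 + 16} = \frac{1}{-378} = - \frac{1}{378}$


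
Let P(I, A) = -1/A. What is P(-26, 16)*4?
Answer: -¼ ≈ -0.25000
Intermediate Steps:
P(-26, 16)*4 = -1/16*4 = -¼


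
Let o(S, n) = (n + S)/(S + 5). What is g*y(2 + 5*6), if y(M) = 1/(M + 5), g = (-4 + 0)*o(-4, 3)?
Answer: 4/37 ≈ 0.10811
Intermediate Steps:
o(S, n) = (S + n)/(5 + S)
g = 4 (g = (-4 + 0)*((-4 + 3)/(5 - 4)) = -4*(-1)/1 = -4*(-1) = 4)
y(M) = 1/(5 + M)
g*y(2 + 5*6) = 4/(5 + (2 + 5*6)) = 4/(5 + (2 + 30)) = 4/(5 + 32) = 4/37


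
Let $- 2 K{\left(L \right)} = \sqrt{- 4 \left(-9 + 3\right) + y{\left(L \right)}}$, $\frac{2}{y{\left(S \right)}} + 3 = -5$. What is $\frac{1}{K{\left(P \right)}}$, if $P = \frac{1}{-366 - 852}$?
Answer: $- \frac{4 \sqrt{95}}{95} \approx -0.41039$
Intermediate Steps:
$P = - \frac{1}{1218}$ ($P = \frac{1}{-1218} = - \frac{1}{1218} \approx -0.00082102$)
$y{\left(S \right)} = - \frac{1}{4}$ ($y{\left(S \right)} = \frac{2}{-3 - 5} = \frac{2}{-8} = 2 \left(- \frac{1}{8}\right) = - \frac{1}{4}$)
$K{\left(L \right)} = - \frac{\sqrt{95}}{4}$ ($K{\left(L \right)} = - \frac{\sqrt{- 4 \left(-9 + 3\right) - \frac{1}{4}}}{2} = - \frac{\sqrt{\left(-4\right) \left(-6\right) - \frac{1}{4}}}{2} = - \frac{\sqrt{24 - \frac{1}{4}}}{2} = - \frac{\sqrt{\frac{95}{4}}}{2} = - \frac{\frac{1}{2} \sqrt{95}}{2} = - \frac{\sqrt{95}}{4}$)
$\frac{1}{K{\left(P \right)}} = \frac{1}{\left(- \frac{1}{4}\right) \sqrt{95}} = - \frac{4 \sqrt{95}}{95}$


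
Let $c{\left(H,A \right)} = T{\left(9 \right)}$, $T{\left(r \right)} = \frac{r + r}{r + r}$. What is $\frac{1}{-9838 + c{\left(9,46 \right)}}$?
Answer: $- \frac{1}{9837} \approx -0.00010166$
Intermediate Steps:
$T{\left(r \right)} = 1$ ($T{\left(r \right)} = \frac{2 r}{2 r} = 2 r \frac{1}{2 r} = 1$)
$c{\left(H,A \right)} = 1$
$\frac{1}{-9838 + c{\left(9,46 \right)}} = \frac{1}{-9838 + 1} = \frac{1}{-9837} = - \frac{1}{9837}$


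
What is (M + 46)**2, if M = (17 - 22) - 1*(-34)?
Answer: 5625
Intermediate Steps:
M = 29 (M = -5 + 34 = 29)
(M + 46)**2 = (29 + 46)**2 = 75**2 = 5625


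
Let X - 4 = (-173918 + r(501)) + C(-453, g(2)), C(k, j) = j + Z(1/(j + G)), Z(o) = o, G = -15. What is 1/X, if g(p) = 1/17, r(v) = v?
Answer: -4318/748797369 ≈ -5.7666e-6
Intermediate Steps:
g(p) = 1/17
C(k, j) = j + 1/(-15 + j) (C(k, j) = j + 1/(j - 15) = j + 1/(-15 + j))
X = -748797369/4318 (X = 4 + ((-173918 + 501) + (1 + (-15 + 1/17)/17)/(-15 + 1/17)) = 4 + (-173417 + (1 + (1/17)*(-254/17))/(-254/17)) = 4 + (-173417 - 17*(1 - 254/289)/254) = 4 + (-173417 - 17/254*35/289) = 4 + (-173417 - 35/4318) = 4 - 748814641/4318 = -748797369/4318 ≈ -1.7341e+5)
1/X = 1/(-748797369/4318) = -4318/748797369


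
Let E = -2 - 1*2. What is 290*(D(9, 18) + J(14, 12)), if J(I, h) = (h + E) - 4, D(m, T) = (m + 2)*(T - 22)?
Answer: -11600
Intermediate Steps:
E = -4 (E = -2 - 2 = -4)
D(m, T) = (-22 + T)*(2 + m) (D(m, T) = (2 + m)*(-22 + T) = (-22 + T)*(2 + m))
J(I, h) = -8 + h (J(I, h) = (h - 4) - 4 = (-4 + h) - 4 = -8 + h)
290*(D(9, 18) + J(14, 12)) = 290*((-44 - 22*9 + 2*18 + 18*9) + (-8 + 12)) = 290*((-44 - 198 + 36 + 162) + 4) = 290*(-44 + 4) = 290*(-40) = -11600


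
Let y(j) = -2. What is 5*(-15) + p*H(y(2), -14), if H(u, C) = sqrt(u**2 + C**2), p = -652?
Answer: -75 - 6520*sqrt(2) ≈ -9295.7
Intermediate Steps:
H(u, C) = sqrt(C**2 + u**2)
5*(-15) + p*H(y(2), -14) = 5*(-15) - 652*sqrt((-14)**2 + (-2)**2) = -75 - 652*sqrt(196 + 4) = -75 - 6520*sqrt(2)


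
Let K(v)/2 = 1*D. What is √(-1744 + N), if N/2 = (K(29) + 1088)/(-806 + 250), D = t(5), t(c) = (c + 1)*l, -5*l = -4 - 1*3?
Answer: I*√844315190/695 ≈ 41.809*I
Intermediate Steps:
l = 7/5 (l = -(-4 - 1*3)/5 = -(-4 - 3)/5 = -⅕*(-7) = 7/5 ≈ 1.4000)
t(c) = 7/5 + 7*c/5 (t(c) = (c + 1)*(7/5) = (1 + c)*(7/5) = 7/5 + 7*c/5)
D = 42/5 (D = 7/5 + (7/5)*5 = 7/5 + 7 = 42/5 ≈ 8.4000)
K(v) = 84/5 (K(v) = 2*(1*(42/5)) = 2*(42/5) = 84/5)
N = -2762/695 (N = 2*((84/5 + 1088)/(-806 + 250)) = 2*((5524/5)/(-556)) = 2*((5524/5)*(-1/556)) = 2*(-1381/695) = -2762/695 ≈ -3.9741)
√(-1744 + N) = √(-1744 - 2762/695) = √(-1214842/695) = I*√844315190/695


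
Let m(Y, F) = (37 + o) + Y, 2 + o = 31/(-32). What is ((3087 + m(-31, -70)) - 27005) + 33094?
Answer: 293729/32 ≈ 9179.0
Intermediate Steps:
o = -95/32 (o = -2 + 31/(-32) = -2 + 31*(-1/32) = -2 - 31/32 = -95/32 ≈ -2.9688)
m(Y, F) = 1089/32 + Y (m(Y, F) = (37 - 95/32) + Y = 1089/32 + Y)
((3087 + m(-31, -70)) - 27005) + 33094 = ((3087 + (1089/32 - 31)) - 27005) + 33094 = ((3087 + 97/32) - 27005) + 33094 = (98881/32 - 27005) + 33094 = -765279/32 + 33094 = 293729/32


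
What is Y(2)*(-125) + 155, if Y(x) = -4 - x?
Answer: 905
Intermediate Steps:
Y(2)*(-125) + 155 = (-4 - 1*2)*(-125) + 155 = (-4 - 2)*(-125) + 155 = -6*(-125) + 155 = 750 + 155 = 905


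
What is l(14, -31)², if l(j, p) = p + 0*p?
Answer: 961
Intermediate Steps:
l(j, p) = p (l(j, p) = p + 0 = p)
l(14, -31)² = (-31)² = 961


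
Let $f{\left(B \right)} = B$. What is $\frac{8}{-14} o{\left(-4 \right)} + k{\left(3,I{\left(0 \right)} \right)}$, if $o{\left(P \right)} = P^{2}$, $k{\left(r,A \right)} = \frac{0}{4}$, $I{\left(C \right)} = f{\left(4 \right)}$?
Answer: $- \frac{64}{7} \approx -9.1429$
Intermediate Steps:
$I{\left(C \right)} = 4$
$k{\left(r,A \right)} = 0$ ($k{\left(r,A \right)} = 0 \cdot \frac{1}{4} = 0$)
$\frac{8}{-14} o{\left(-4 \right)} + k{\left(3,I{\left(0 \right)} \right)} = \frac{8}{-14} \left(-4\right)^{2} + 0 = 8 \left(- \frac{1}{14}\right) 16 + 0 = \left(- \frac{4}{7}\right) 16 + 0 = - \frac{64}{7} + 0 = - \frac{64}{7}$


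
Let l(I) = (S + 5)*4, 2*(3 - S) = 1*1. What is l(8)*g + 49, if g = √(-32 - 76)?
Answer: 49 + 180*I*√3 ≈ 49.0 + 311.77*I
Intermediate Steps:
S = 5/2 (S = 3 - 1/2 = 3 - ½*1 = 3 - ½ = 5/2 ≈ 2.5000)
l(I) = 30 (l(I) = (5/2 + 5)*4 = (15/2)*4 = 30)
g = 6*I*√3 (g = √(-108) = 6*I*√3 ≈ 10.392*I)
l(8)*g + 49 = 30*(6*I*√3) + 49 = 180*I*√3 + 49 = 49 + 180*I*√3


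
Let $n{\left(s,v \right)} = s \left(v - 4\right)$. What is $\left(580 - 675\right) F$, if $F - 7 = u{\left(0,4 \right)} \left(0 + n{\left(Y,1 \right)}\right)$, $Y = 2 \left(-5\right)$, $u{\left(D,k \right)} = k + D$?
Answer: $-12065$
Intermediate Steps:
$u{\left(D,k \right)} = D + k$
$Y = -10$
$n{\left(s,v \right)} = s \left(-4 + v\right)$
$F = 127$ ($F = 7 + \left(0 + 4\right) \left(0 - 10 \left(-4 + 1\right)\right) = 7 + 4 \left(0 - -30\right) = 7 + 4 \left(0 + 30\right) = 7 + 4 \cdot 30 = 7 + 120 = 127$)
$\left(580 - 675\right) F = \left(580 - 675\right) 127 = \left(-95\right) 127 = -12065$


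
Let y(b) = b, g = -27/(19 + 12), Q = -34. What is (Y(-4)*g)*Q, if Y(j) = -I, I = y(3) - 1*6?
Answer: 2754/31 ≈ 88.839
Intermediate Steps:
g = -27/31 ≈ -0.87097
I = -3 (I = 3 - 1*6 = 3 - 6 = -3)
Y(j) = 3 (Y(j) = -1*(-3) = 3)
(Y(-4)*g)*Q = (3*(-27/31))*(-34) = -81/31*(-34) = 2754/31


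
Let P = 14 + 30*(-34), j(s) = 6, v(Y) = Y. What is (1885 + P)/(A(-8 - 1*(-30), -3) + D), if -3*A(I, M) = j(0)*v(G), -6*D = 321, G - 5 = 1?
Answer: -1758/131 ≈ -13.420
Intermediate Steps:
G = 6 (G = 5 + 1 = 6)
P = -1006 (P = 14 - 1020 = -1006)
D = -107/2 (D = -⅙*321 = -107/2 ≈ -53.500)
A(I, M) = -12 (A(I, M) = -2*6 = -⅓*36 = -12)
(1885 + P)/(A(-8 - 1*(-30), -3) + D) = (1885 - 1006)/(-12 - 107/2) = 879/(-131/2) = 879*(-2/131) = -1758/131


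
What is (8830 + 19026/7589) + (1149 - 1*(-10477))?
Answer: 155259610/7589 ≈ 20459.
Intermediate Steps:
(8830 + 19026/7589) + (1149 - 1*(-10477)) = (8830 + 19026*(1/7589)) + (1149 + 10477) = (8830 + 19026/7589) + 11626 = 67029896/7589 + 11626 = 155259610/7589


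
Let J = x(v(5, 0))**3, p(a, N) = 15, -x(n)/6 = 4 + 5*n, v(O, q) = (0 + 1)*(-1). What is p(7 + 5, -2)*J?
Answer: 3240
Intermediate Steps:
v(O, q) = -1 (v(O, q) = 1*(-1) = -1)
x(n) = -24 - 30*n (x(n) = -6*(4 + 5*n) = -24 - 30*n)
J = 216 (J = (-24 - 30*(-1))**3 = (-24 + 30)**3 = 6**3 = 216)
p(7 + 5, -2)*J = 15*216 = 3240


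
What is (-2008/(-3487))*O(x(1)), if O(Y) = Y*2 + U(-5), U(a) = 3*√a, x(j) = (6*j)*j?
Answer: 24096/3487 + 6024*I*√5/3487 ≈ 6.9102 + 3.8629*I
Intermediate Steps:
x(j) = 6*j²
O(Y) = 2*Y + 3*I*√5 (O(Y) = Y*2 + 3*√(-5) = 2*Y + 3*(I*√5) = 2*Y + 3*I*√5)
(-2008/(-3487))*O(x(1)) = (-2008/(-3487))*(2*(6*1²) + 3*I*√5) = (-2008*(-1/3487))*(2*(6*1) + 3*I*√5) = 2008*(2*6 + 3*I*√5)/3487 = 2008*(12 + 3*I*√5)/3487 = 24096/3487 + 6024*I*√5/3487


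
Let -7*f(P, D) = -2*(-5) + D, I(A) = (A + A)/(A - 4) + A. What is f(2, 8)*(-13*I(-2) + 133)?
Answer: -2706/7 ≈ -386.57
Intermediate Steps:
I(A) = A + 2*A/(-4 + A) (I(A) = (2*A)/(-4 + A) + A = 2*A/(-4 + A) + A = A + 2*A/(-4 + A))
f(P, D) = -10/7 - D/7 (f(P, D) = -(-2*(-5) + D)/7 = -(10 + D)/7 = -10/7 - D/7)
f(2, 8)*(-13*I(-2) + 133) = (-10/7 - ⅐*8)*(-(-26)*(-2 - 2)/(-4 - 2) + 133) = (-10/7 - 8/7)*(-(-26)*(-4)/(-6) + 133) = -18*(-(-26)*(-1)*(-4)/6 + 133)/7 = -18*(-13*(-4/3) + 133)/7 = -18*(52/3 + 133)/7 = -18/7*451/3 = -2706/7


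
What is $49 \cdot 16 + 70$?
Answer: $854$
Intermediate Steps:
$49 \cdot 16 + 70 = 784 + 70 = 854$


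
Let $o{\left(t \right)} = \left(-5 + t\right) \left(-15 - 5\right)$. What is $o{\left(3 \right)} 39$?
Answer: $1560$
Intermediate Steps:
$o{\left(t \right)} = 100 - 20 t$ ($o{\left(t \right)} = \left(-5 + t\right) \left(-20\right) = 100 - 20 t$)
$o{\left(3 \right)} 39 = \left(100 - 60\right) 39 = 40 \cdot 39 = 1560$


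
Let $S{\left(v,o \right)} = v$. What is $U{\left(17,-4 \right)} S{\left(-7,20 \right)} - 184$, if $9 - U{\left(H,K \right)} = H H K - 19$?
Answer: $-8472$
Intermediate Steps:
$U{\left(H,K \right)} = 28 - K H^{2}$ ($U{\left(H,K \right)} = 9 - \left(H H K - 19\right) = 9 - \left(H^{2} K - 19\right) = 9 - \left(K H^{2} - 19\right) = 9 - \left(-19 + K H^{2}\right) = 28 - K H^{2}$)
$U{\left(17,-4 \right)} S{\left(-7,20 \right)} - 184 = \left(28 - - 4 \cdot 17^{2}\right) \left(-7\right) - 184 = \left(28 - \left(-4\right) 289\right) \left(-7\right) - 184 = \left(28 + 1156\right) \left(-7\right) - 184 = 1184 \left(-7\right) - 184 = -8288 - 184 = -8472$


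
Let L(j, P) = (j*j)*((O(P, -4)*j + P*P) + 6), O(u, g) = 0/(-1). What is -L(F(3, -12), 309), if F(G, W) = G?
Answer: -859383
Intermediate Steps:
O(u, g) = 0 (O(u, g) = 0*(-1) = 0)
L(j, P) = j**2*(6 + P**2) (L(j, P) = (j*j)*((0*j + P*P) + 6) = j**2*((0 + P**2) + 6) = j**2*(P**2 + 6) = j**2*(6 + P**2))
-L(F(3, -12), 309) = -3**2*(6 + 309**2) = -9*(6 + 95481) = -9*95487 = -1*859383 = -859383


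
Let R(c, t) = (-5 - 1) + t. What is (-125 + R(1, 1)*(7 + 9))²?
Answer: 42025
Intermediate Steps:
R(c, t) = -6 + t
(-125 + R(1, 1)*(7 + 9))² = (-125 + (-6 + 1)*(7 + 9))² = (-125 - 5*16)² = (-125 - 80)² = (-205)² = 42025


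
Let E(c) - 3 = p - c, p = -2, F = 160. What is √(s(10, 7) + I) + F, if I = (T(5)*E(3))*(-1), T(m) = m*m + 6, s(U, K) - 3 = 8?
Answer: 160 + √73 ≈ 168.54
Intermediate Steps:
s(U, K) = 11 (s(U, K) = 3 + 8 = 11)
T(m) = 6 + m² (T(m) = m² + 6 = 6 + m²)
E(c) = 1 - c (E(c) = 3 + (-2 - c) = 1 - c)
I = 62 (I = ((6 + 5²)*(1 - 1*3))*(-1) = ((6 + 25)*(1 - 3))*(-1) = (31*(-2))*(-1) = -62*(-1) = 62)
√(s(10, 7) + I) + F = √(11 + 62) + 160 = √73 + 160 = 160 + √73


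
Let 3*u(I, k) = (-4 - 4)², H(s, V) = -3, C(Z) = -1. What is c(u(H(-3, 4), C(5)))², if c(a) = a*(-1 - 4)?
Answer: 102400/9 ≈ 11378.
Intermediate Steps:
u(I, k) = 64/3 (u(I, k) = (-4 - 4)²/3 = (⅓)*(-8)² = (⅓)*64 = 64/3)
c(a) = -5*a (c(a) = a*(-5) = -5*a)
c(u(H(-3, 4), C(5)))² = (-5*64/3)² = (-320/3)² = 102400/9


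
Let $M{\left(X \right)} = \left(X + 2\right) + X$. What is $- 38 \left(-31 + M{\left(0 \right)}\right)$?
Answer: $1102$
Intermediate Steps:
$M{\left(X \right)} = 2 + 2 X$ ($M{\left(X \right)} = \left(2 + X\right) + X = 2 + 2 X$)
$- 38 \left(-31 + M{\left(0 \right)}\right) = - 38 \left(-31 + \left(2 + 2 \cdot 0\right)\right) = - 38 \left(-31 + \left(2 + 0\right)\right) = - 38 \left(-31 + 2\right) = \left(-38\right) \left(-29\right) = 1102$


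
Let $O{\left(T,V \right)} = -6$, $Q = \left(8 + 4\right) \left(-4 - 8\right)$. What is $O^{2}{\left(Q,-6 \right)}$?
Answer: $36$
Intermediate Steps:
$Q = -144$ ($Q = 12 \left(-12\right) = -144$)
$O^{2}{\left(Q,-6 \right)} = \left(-6\right)^{2} = 36$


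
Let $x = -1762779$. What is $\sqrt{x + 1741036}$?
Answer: $i \sqrt{21743} \approx 147.46 i$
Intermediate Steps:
$\sqrt{x + 1741036} = \sqrt{-1762779 + 1741036} = \sqrt{-21743} = i \sqrt{21743}$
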